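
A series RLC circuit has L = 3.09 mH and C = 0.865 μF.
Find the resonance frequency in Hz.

Step 1 — Resonance condition Im(Z)=0 gives ω₀ = 1/√(LC).
Step 2 — ω₀ = 1/√(0.00309·8.65e-07) = 1.934e+04 rad/s.
Step 3 — f₀ = ω₀/(2π) = 3078 Hz.

f₀ = 3078 Hz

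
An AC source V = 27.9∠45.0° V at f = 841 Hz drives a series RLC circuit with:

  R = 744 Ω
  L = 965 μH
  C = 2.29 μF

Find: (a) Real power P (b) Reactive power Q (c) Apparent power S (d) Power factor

Step 1 — Angular frequency: ω = 2π·f = 2π·841 = 5284 rad/s.
Step 2 — Component impedances:
  R: Z = R = 744 Ω
  L: Z = jωL = j·5284·0.000965 = 0 + j5.099 Ω
  C: Z = 1/(jωC) = -j/(ω·C) = 0 - j82.64 Ω
Step 3 — Series combination: Z_total = R + L + C = 744 - j77.54 Ω = 748∠-5.9° Ω.
Step 4 — Source phasor: V = 27.9∠45.0° V = 19.73 + j19.73 V.
Step 5 — Current: I = V / Z = 0.0235 + j0.02897 A = 0.0373∠50.9° A.
Step 6 — Complex power: S = V·I* = 1.035 - j0.1079 VA.
Step 7 — Real power: P = Re(S) = 1.035 W.
Step 8 — Reactive power: Q = Im(S) = -0.1079 VAR.
Step 9 — Apparent power: |S| = 1.041 VA.
Step 10 — Power factor: PF = P/|S| = 0.9946 (leading).

(a) P = 1.035 W  (b) Q = -0.1079 VAR  (c) S = 1.041 VA  (d) PF = 0.9946 (leading)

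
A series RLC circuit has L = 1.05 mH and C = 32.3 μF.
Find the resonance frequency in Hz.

Step 1 — Resonance condition Im(Z)=0 gives ω₀ = 1/√(LC).
Step 2 — ω₀ = 1/√(0.00105·3.23e-05) = 5430 rad/s.
Step 3 — f₀ = ω₀/(2π) = 864.2 Hz.

f₀ = 864.2 Hz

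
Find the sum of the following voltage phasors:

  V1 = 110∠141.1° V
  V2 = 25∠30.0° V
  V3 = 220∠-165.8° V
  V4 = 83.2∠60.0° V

Step 1 — Convert each phasor to rectangular form:
  V1 = 110·(cos(141.1°) + j·sin(141.1°)) = -85.61 + j69.08 V
  V2 = 25·(cos(30.0°) + j·sin(30.0°)) = 21.65 + j12.5 V
  V3 = 220·(cos(-165.8°) + j·sin(-165.8°)) = -213.3 - j53.97 V
  V4 = 83.2·(cos(60.0°) + j·sin(60.0°)) = 41.6 + j72.05 V
Step 2 — Sum components: V_total = -235.6 + j99.66 V.
Step 3 — Convert to polar: |V_total| = 255.8 V, ∠V_total = 157.1°.

V_total = 255.8∠157.1° V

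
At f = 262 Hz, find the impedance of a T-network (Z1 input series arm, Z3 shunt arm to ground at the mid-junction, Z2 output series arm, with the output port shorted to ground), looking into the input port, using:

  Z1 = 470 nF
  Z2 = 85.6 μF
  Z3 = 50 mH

Step 1 — Angular frequency: ω = 2π·f = 2π·262 = 1646 rad/s.
Step 2 — Component impedances:
  Z1: Z = 1/(jωC) = -j/(ω·C) = 0 - j1292 Ω
  Z2: Z = 1/(jωC) = -j/(ω·C) = 0 - j7.097 Ω
  Z3: Z = jωL = j·1646·0.05 = 0 + j82.31 Ω
Step 3 — With the output port shorted to ground, the output series arm Z2 runs from the junction to ground; the shunt arm Z3 also runs from the junction to ground. They appear in parallel: Z3 || Z2 = 0 - j7.766 Ω.
Step 4 — Series with input arm Z1: Z_in = Z1 + (Z3 || Z2) = 0 - j1300 Ω = 1300∠-90.0° Ω.

Z = 0 - j1300 Ω = 1300∠-90.0° Ω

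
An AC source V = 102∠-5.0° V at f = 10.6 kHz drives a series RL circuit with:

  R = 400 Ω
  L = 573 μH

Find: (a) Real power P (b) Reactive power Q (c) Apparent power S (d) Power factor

Step 1 — Angular frequency: ω = 2π·f = 2π·1.06e+04 = 6.66e+04 rad/s.
Step 2 — Component impedances:
  R: Z = R = 400 Ω
  L: Z = jωL = j·6.66e+04·0.000573 = 0 + j38.16 Ω
Step 3 — Series combination: Z_total = R + L = 400 + j38.16 Ω = 401.8∠5.4° Ω.
Step 4 — Source phasor: V = 102∠-5.0° V = 101.6 - j8.89 V.
Step 5 — Current: I = V / Z = 0.2496 - j0.04604 A = 0.2538∠-10.4° A.
Step 6 — Complex power: S = V·I* = 25.78 + j2.459 VA.
Step 7 — Real power: P = Re(S) = 25.78 W.
Step 8 — Reactive power: Q = Im(S) = 2.459 VAR.
Step 9 — Apparent power: |S| = 25.89 VA.
Step 10 — Power factor: PF = P/|S| = 0.9955 (lagging).

(a) P = 25.78 W  (b) Q = 2.459 VAR  (c) S = 25.89 VA  (d) PF = 0.9955 (lagging)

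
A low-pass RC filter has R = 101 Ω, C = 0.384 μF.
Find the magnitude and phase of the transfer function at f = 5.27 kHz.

Step 1 — Angular frequency: ω = 2π·5270 = 3.311e+04 rad/s.
Step 2 — Transfer function: H(jω) = 1/(1 + jωRC).
Step 3 — Denominator: 1 + jωRC = 1 + j·3.311e+04·101·3.84e-07 = 1 + j1.284.
Step 4 — H = 0.3775 - j0.4848.
Step 5 — Magnitude: |H| = 0.6144 (-4.2 dB); phase: φ = -52.1°.

|H| = 0.6144 (-4.2 dB), φ = -52.1°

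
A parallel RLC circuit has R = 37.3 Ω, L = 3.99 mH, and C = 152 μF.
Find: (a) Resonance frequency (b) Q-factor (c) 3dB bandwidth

Step 1 — Resonance: ω₀ = 1/√(LC) = 1/√(0.00399·0.000152) = 1284 rad/s.
Step 2 — f₀ = ω₀/(2π) = 204.4 Hz.
Step 3 — Parallel Q: Q = R/(ω₀L) = 37.3/(1284·0.00399) = 7.28.
Step 4 — Bandwidth: Δω = ω₀/Q = 176.4 rad/s; BW = Δω/(2π) = 28.07 Hz.

(a) f₀ = 204.4 Hz  (b) Q = 7.28  (c) BW = 28.07 Hz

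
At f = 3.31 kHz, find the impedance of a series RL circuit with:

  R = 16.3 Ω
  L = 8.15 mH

Step 1 — Angular frequency: ω = 2π·f = 2π·3310 = 2.08e+04 rad/s.
Step 2 — Component impedances:
  R: Z = R = 16.3 Ω
  L: Z = jωL = j·2.08e+04·0.00815 = 0 + j169.5 Ω
Step 3 — Series combination: Z_total = R + L = 16.3 + j169.5 Ω = 170.3∠84.5° Ω.

Z = 16.3 + j169.5 Ω = 170.3∠84.5° Ω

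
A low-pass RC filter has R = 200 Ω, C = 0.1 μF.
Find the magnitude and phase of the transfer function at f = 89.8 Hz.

Step 1 — Angular frequency: ω = 2π·89.8 = 564.2 rad/s.
Step 2 — Transfer function: H(jω) = 1/(1 + jωRC).
Step 3 — Denominator: 1 + jωRC = 1 + j·564.2·200·1e-07 = 1 + j0.01128.
Step 4 — H = 0.9999 - j0.01128.
Step 5 — Magnitude: |H| = 0.9999 (-0.0 dB); phase: φ = -0.6°.

|H| = 0.9999 (-0.0 dB), φ = -0.6°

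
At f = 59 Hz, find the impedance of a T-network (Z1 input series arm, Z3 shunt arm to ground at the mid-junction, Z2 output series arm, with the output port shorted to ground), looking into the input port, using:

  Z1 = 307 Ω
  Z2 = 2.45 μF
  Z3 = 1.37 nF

Step 1 — Angular frequency: ω = 2π·f = 2π·59 = 370.7 rad/s.
Step 2 — Component impedances:
  Z1: Z = R = 307 Ω
  Z2: Z = 1/(jωC) = -j/(ω·C) = 0 - j1101 Ω
  Z3: Z = 1/(jωC) = -j/(ω·C) = 0 - j1.969e+06 Ω
Step 3 — With the output port shorted to ground, the output series arm Z2 runs from the junction to ground; the shunt arm Z3 also runs from the junction to ground. They appear in parallel: Z3 || Z2 = 0 - j1100 Ω.
Step 4 — Series with input arm Z1: Z_in = Z1 + (Z3 || Z2) = 307 - j1100 Ω = 1142∠-74.4° Ω.

Z = 307 - j1100 Ω = 1142∠-74.4° Ω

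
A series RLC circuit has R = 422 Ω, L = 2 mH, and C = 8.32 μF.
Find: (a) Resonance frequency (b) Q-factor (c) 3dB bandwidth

Step 1 — Resonance condition Im(Z)=0 gives ω₀ = 1/√(LC).
Step 2 — ω₀ = 1/√(0.002·8.32e-06) = 7752 rad/s.
Step 3 — f₀ = ω₀/(2π) = 1234 Hz.
Step 4 — Series Q: Q = ω₀L/R = 7752·0.002/422 = 0.03674.
Step 5 — 3dB bandwidth: Δω = ω₀/Q = 2.11e+05 rad/s; BW = Δω/(2π) = 3.358e+04 Hz.

(a) f₀ = 1234 Hz  (b) Q = 0.03674  (c) BW = 3.358e+04 Hz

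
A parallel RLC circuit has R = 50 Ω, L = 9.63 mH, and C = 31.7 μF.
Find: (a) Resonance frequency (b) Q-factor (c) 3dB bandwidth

Step 1 — Resonance: ω₀ = 1/√(LC) = 1/√(0.00963·3.17e-05) = 1810 rad/s.
Step 2 — f₀ = ω₀/(2π) = 288.1 Hz.
Step 3 — Parallel Q: Q = R/(ω₀L) = 50/(1810·0.00963) = 2.869.
Step 4 — Bandwidth: Δω = ω₀/Q = 630.9 rad/s; BW = Δω/(2π) = 100.4 Hz.

(a) f₀ = 288.1 Hz  (b) Q = 2.869  (c) BW = 100.4 Hz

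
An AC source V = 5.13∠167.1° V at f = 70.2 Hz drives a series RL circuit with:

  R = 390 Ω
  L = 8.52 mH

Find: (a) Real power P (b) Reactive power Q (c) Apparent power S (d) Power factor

Step 1 — Angular frequency: ω = 2π·f = 2π·70.2 = 441.1 rad/s.
Step 2 — Component impedances:
  R: Z = R = 390 Ω
  L: Z = jωL = j·441.1·0.00852 = 0 + j3.758 Ω
Step 3 — Series combination: Z_total = R + L = 390 + j3.758 Ω = 390∠0.6° Ω.
Step 4 — Source phasor: V = 5.13∠167.1° V = -5.001 + j1.145 V.
Step 5 — Current: I = V / Z = -0.01279 + j0.00306 A = 0.01315∠166.5° A.
Step 6 — Complex power: S = V·I* = 0.06747 + j0.0006502 VA.
Step 7 — Real power: P = Re(S) = 0.06747 W.
Step 8 — Reactive power: Q = Im(S) = 0.0006502 VAR.
Step 9 — Apparent power: |S| = 0.06748 VA.
Step 10 — Power factor: PF = P/|S| = 1 (lagging).

(a) P = 0.06747 W  (b) Q = 0.0006502 VAR  (c) S = 0.06748 VA  (d) PF = 1 (lagging)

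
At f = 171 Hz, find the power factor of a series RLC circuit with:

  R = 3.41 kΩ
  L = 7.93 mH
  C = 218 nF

Step 1 — Angular frequency: ω = 2π·f = 2π·171 = 1074 rad/s.
Step 2 — Component impedances:
  R: Z = R = 3410 Ω
  L: Z = jωL = j·1074·0.00793 = 0 + j8.52 Ω
  C: Z = 1/(jωC) = -j/(ω·C) = 0 - j4269 Ω
Step 3 — Series combination: Z_total = R + L + C = 3410 - j4261 Ω = 5457∠-51.3° Ω.
Step 4 — Power factor: PF = cos(φ) = Re(Z)/|Z| = 3410/5457.4 = 0.6248.
Step 5 — Type: Im(Z) = -4261 ⇒ leading (phase φ = -51.3°).

PF = 0.6248 (leading, φ = -51.3°)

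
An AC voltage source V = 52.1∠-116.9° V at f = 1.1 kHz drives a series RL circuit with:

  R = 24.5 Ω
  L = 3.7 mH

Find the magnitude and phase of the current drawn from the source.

Step 1 — Angular frequency: ω = 2π·f = 2π·1100 = 6912 rad/s.
Step 2 — Component impedances:
  R: Z = R = 24.5 Ω
  L: Z = jωL = j·6912·0.0037 = 0 + j25.57 Ω
Step 3 — Series combination: Z_total = R + L = 24.5 + j25.57 Ω = 35.41∠46.2° Ω.
Step 4 — Source phasor: V = 52.1∠-116.9° V = -23.57 - j46.46 V.
Step 5 — Ohm's law: I = V / Z_total = (-23.57 - j46.46) / (24.5 + j25.57) = -1.408 - j0.427 A.
Step 6 — Convert to polar: |I| = 1.471 A, ∠I = -163.1°.

I = 1.471∠-163.1° A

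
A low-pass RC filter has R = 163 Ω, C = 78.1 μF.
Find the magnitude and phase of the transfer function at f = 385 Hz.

Step 1 — Angular frequency: ω = 2π·385 = 2419 rad/s.
Step 2 — Transfer function: H(jω) = 1/(1 + jωRC).
Step 3 — Denominator: 1 + jωRC = 1 + j·2419·163·7.81e-05 = 1 + j30.79.
Step 4 — H = 0.001053 - j0.03244.
Step 5 — Magnitude: |H| = 0.03246 (-29.8 dB); phase: φ = -88.1°.

|H| = 0.03246 (-29.8 dB), φ = -88.1°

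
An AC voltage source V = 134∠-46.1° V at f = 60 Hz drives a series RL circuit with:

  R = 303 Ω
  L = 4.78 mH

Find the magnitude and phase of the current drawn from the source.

Step 1 — Angular frequency: ω = 2π·f = 2π·60 = 377 rad/s.
Step 2 — Component impedances:
  R: Z = R = 303 Ω
  L: Z = jωL = j·377·0.00478 = 0 + j1.802 Ω
Step 3 — Series combination: Z_total = R + L = 303 + j1.802 Ω = 303∠0.3° Ω.
Step 4 — Source phasor: V = 134∠-46.1° V = 92.92 - j96.55 V.
Step 5 — Ohm's law: I = V / Z_total = (92.92 - j96.55) / (303 + j1.802) = 0.3047 - j0.3205 A.
Step 6 — Convert to polar: |I| = 0.4422 A, ∠I = -46.4°.

I = 0.4422∠-46.4° A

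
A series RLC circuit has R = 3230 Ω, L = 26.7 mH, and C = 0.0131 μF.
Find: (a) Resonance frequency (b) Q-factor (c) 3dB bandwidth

Step 1 — Resonance: ω₀ = 1/√(LC) = 1/√(0.0267·1.31e-08) = 5.347e+04 rad/s.
Step 2 — f₀ = ω₀/(2π) = 8510 Hz.
Step 3 — Series Q: Q = ω₀L/R = 5.347e+04·0.0267/3230 = 0.442.
Step 4 — Bandwidth: Δω = ω₀/Q = 1.21e+05 rad/s; BW = Δω/(2π) = 1.925e+04 Hz.

(a) f₀ = 8510 Hz  (b) Q = 0.442  (c) BW = 1.925e+04 Hz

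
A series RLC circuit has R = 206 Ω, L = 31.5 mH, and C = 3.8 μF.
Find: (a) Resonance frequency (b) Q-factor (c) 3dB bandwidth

Step 1 — Resonance: ω₀ = 1/√(LC) = 1/√(0.0315·3.8e-06) = 2890 rad/s.
Step 2 — f₀ = ω₀/(2π) = 460 Hz.
Step 3 — Series Q: Q = ω₀L/R = 2890·0.0315/206 = 0.442.
Step 4 — Bandwidth: Δω = ω₀/Q = 6540 rad/s; BW = Δω/(2π) = 1041 Hz.

(a) f₀ = 460 Hz  (b) Q = 0.442  (c) BW = 1041 Hz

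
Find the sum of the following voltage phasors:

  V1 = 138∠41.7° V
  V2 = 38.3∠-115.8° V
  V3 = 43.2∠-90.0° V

Step 1 — Convert each phasor to rectangular form:
  V1 = 138·(cos(41.7°) + j·sin(41.7°)) = 103 + j91.8 V
  V2 = 38.3·(cos(-115.8°) + j·sin(-115.8°)) = -16.67 - j34.48 V
  V3 = 43.2·(cos(-90.0°) + j·sin(-90.0°)) = 0 - j43.2 V
Step 2 — Sum components: V_total = 86.37 + j14.12 V.
Step 3 — Convert to polar: |V_total| = 87.51 V, ∠V_total = 9.3°.

V_total = 87.51∠9.3° V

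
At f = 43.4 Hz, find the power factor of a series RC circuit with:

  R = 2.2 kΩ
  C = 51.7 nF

Step 1 — Angular frequency: ω = 2π·f = 2π·43.4 = 272.7 rad/s.
Step 2 — Component impedances:
  R: Z = R = 2200 Ω
  C: Z = 1/(jωC) = -j/(ω·C) = 0 - j7.093e+04 Ω
Step 3 — Series combination: Z_total = R + C = 2200 - j7.093e+04 Ω = 7.097e+04∠-88.2° Ω.
Step 4 — Power factor: PF = cos(φ) = Re(Z)/|Z| = 2200/7.097e+04 = 0.031.
Step 5 — Type: Im(Z) = -7.093e+04 ⇒ leading (phase φ = -88.2°).

PF = 0.031 (leading, φ = -88.2°)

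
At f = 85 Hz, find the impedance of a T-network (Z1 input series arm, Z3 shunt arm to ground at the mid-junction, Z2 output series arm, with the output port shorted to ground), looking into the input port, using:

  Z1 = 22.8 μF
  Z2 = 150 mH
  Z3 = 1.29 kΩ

Step 1 — Angular frequency: ω = 2π·f = 2π·85 = 534.1 rad/s.
Step 2 — Component impedances:
  Z1: Z = 1/(jωC) = -j/(ω·C) = 0 - j82.12 Ω
  Z2: Z = jωL = j·534.1·0.15 = 0 + j80.11 Ω
  Z3: Z = R = 1290 Ω
Step 3 — With the output port shorted to ground, the output series arm Z2 runs from the junction to ground; the shunt arm Z3 also runs from the junction to ground. They appear in parallel: Z3 || Z2 = 4.956 + j79.8 Ω.
Step 4 — Series with input arm Z1: Z_in = Z1 + (Z3 || Z2) = 4.956 - j2.32 Ω = 5.472∠-25.1° Ω.

Z = 4.956 - j2.32 Ω = 5.472∠-25.1° Ω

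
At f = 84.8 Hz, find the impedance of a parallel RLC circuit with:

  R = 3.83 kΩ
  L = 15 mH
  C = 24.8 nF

Step 1 — Angular frequency: ω = 2π·f = 2π·84.8 = 532.8 rad/s.
Step 2 — Component impedances:
  R: Z = R = 3830 Ω
  L: Z = jωL = j·532.8·0.015 = 0 + j7.992 Ω
  C: Z = 1/(jωC) = -j/(ω·C) = 0 - j7.568e+04 Ω
Step 3 — Parallel combination: 1/Z_total = 1/R + 1/L + 1/C; Z_total = 0.01668 + j7.993 Ω = 7.993∠89.9° Ω.

Z = 0.01668 + j7.993 Ω = 7.993∠89.9° Ω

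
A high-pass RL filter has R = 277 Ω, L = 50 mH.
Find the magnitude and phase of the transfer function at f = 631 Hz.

Step 1 — Angular frequency: ω = 2π·631 = 3965 rad/s.
Step 2 — Transfer function: H(jω) = jωL/(R + jωL).
Step 3 — Numerator jωL = j·198.2; denominator R + jωL = 277 + j198.2.
Step 4 — H = 0.3387 + j0.4733.
Step 5 — Magnitude: |H| = 0.582 (-4.7 dB); phase: φ = 54.4°.

|H| = 0.582 (-4.7 dB), φ = 54.4°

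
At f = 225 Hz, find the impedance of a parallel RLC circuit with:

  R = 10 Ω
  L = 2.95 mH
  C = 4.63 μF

Step 1 — Angular frequency: ω = 2π·f = 2π·225 = 1414 rad/s.
Step 2 — Component impedances:
  R: Z = R = 10 Ω
  L: Z = jωL = j·1414·0.00295 = 0 + j4.17 Ω
  C: Z = 1/(jωC) = -j/(ω·C) = 0 - j152.8 Ω
Step 3 — Parallel combination: 1/Z_total = 1/R + 1/L + 1/C; Z_total = 1.553 + j3.622 Ω = 3.941∠66.8° Ω.

Z = 1.553 + j3.622 Ω = 3.941∠66.8° Ω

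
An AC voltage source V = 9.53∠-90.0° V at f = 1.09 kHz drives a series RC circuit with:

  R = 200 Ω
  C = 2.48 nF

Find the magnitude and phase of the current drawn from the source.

Step 1 — Angular frequency: ω = 2π·f = 2π·1090 = 6849 rad/s.
Step 2 — Component impedances:
  R: Z = R = 200 Ω
  C: Z = 1/(jωC) = -j/(ω·C) = 0 - j5.888e+04 Ω
Step 3 — Series combination: Z_total = R + C = 200 - j5.888e+04 Ω = 5.888e+04∠-89.8° Ω.
Step 4 — Source phasor: V = 9.53∠-90.0° V = 0 - j9.53 V.
Step 5 — Ohm's law: I = V / Z_total = (0 - j9.53) / (200 - j5.888e+04) = 0.0001619 - j5.498e-07 A.
Step 6 — Convert to polar: |I| = 0.0001619 A, ∠I = -0.2°.

I = 0.0001619∠-0.2° A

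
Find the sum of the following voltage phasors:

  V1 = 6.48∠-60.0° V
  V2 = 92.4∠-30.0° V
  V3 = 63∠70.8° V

Step 1 — Convert each phasor to rectangular form:
  V1 = 6.48·(cos(-60.0°) + j·sin(-60.0°)) = 3.24 - j5.612 V
  V2 = 92.4·(cos(-30.0°) + j·sin(-30.0°)) = 80.02 - j46.2 V
  V3 = 63·(cos(70.8°) + j·sin(70.8°)) = 20.72 + j59.5 V
Step 2 — Sum components: V_total = 104 + j7.684 V.
Step 3 — Convert to polar: |V_total| = 104.3 V, ∠V_total = 4.2°.

V_total = 104.3∠4.2° V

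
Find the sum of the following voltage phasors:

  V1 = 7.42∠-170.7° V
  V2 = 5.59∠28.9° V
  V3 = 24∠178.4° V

Step 1 — Convert each phasor to rectangular form:
  V1 = 7.42·(cos(-170.7°) + j·sin(-170.7°)) = -7.322 - j1.199 V
  V2 = 5.59·(cos(28.9°) + j·sin(28.9°)) = 4.894 + j2.702 V
  V3 = 24·(cos(178.4°) + j·sin(178.4°)) = -23.99 + j0.6701 V
Step 2 — Sum components: V_total = -26.42 + j2.173 V.
Step 3 — Convert to polar: |V_total| = 26.51 V, ∠V_total = 175.3°.

V_total = 26.51∠175.3° V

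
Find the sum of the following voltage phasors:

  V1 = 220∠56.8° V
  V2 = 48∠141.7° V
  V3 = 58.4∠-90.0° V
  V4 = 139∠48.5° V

Step 1 — Convert each phasor to rectangular form:
  V1 = 220·(cos(56.8°) + j·sin(56.8°)) = 120.5 + j184.1 V
  V2 = 48·(cos(141.7°) + j·sin(141.7°)) = -37.67 + j29.75 V
  V3 = 58.4·(cos(-90.0°) + j·sin(-90.0°)) = 0 - j58.4 V
  V4 = 139·(cos(48.5°) + j·sin(48.5°)) = 92.1 + j104.1 V
Step 2 — Sum components: V_total = 174.9 + j259.5 V.
Step 3 — Convert to polar: |V_total| = 313 V, ∠V_total = 56.0°.

V_total = 313∠56.0° V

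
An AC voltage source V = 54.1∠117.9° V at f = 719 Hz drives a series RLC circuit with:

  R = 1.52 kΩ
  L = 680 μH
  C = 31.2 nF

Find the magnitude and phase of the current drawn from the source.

Step 1 — Angular frequency: ω = 2π·f = 2π·719 = 4518 rad/s.
Step 2 — Component impedances:
  R: Z = R = 1520 Ω
  L: Z = jωL = j·4518·0.00068 = 0 + j3.072 Ω
  C: Z = 1/(jωC) = -j/(ω·C) = 0 - j7095 Ω
Step 3 — Series combination: Z_total = R + L + C = 1520 - j7092 Ω = 7253∠-77.9° Ω.
Step 4 — Source phasor: V = 54.1∠117.9° V = -25.32 + j47.81 V.
Step 5 — Ohm's law: I = V / Z_total = (-25.32 + j47.81) / (1520 - j7092) = -0.007177 - j0.002031 A.
Step 6 — Convert to polar: |I| = 0.007459 A, ∠I = -164.2°.

I = 0.007459∠-164.2° A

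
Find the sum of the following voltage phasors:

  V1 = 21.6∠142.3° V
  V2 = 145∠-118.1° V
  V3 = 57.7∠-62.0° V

Step 1 — Convert each phasor to rectangular form:
  V1 = 21.6·(cos(142.3°) + j·sin(142.3°)) = -17.09 + j13.21 V
  V2 = 145·(cos(-118.1°) + j·sin(-118.1°)) = -68.3 - j127.9 V
  V3 = 57.7·(cos(-62.0°) + j·sin(-62.0°)) = 27.09 - j50.95 V
Step 2 — Sum components: V_total = -58.3 - j165.6 V.
Step 3 — Convert to polar: |V_total| = 175.6 V, ∠V_total = -109.4°.

V_total = 175.6∠-109.4° V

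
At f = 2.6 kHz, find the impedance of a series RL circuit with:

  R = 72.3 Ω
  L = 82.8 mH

Step 1 — Angular frequency: ω = 2π·f = 2π·2600 = 1.634e+04 rad/s.
Step 2 — Component impedances:
  R: Z = R = 72.3 Ω
  L: Z = jωL = j·1.634e+04·0.0828 = 0 + j1353 Ω
Step 3 — Series combination: Z_total = R + L = 72.3 + j1353 Ω = 1355∠86.9° Ω.

Z = 72.3 + j1353 Ω = 1355∠86.9° Ω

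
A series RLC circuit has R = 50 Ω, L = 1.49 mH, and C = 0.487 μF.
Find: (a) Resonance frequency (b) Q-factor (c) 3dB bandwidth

Step 1 — Resonance: ω₀ = 1/√(LC) = 1/√(0.00149·4.87e-07) = 3.712e+04 rad/s.
Step 2 — f₀ = ω₀/(2π) = 5908 Hz.
Step 3 — Series Q: Q = ω₀L/R = 3.712e+04·0.00149/50 = 1.106.
Step 4 — Bandwidth: Δω = ω₀/Q = 3.356e+04 rad/s; BW = Δω/(2π) = 5341 Hz.

(a) f₀ = 5908 Hz  (b) Q = 1.106  (c) BW = 5341 Hz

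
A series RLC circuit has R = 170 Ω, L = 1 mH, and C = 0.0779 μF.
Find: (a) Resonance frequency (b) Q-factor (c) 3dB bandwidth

Step 1 — Resonance: ω₀ = 1/√(LC) = 1/√(0.001·7.79e-08) = 1.133e+05 rad/s.
Step 2 — f₀ = ω₀/(2π) = 1.803e+04 Hz.
Step 3 — Series Q: Q = ω₀L/R = 1.133e+05·0.001/170 = 0.6665.
Step 4 — Bandwidth: Δω = ω₀/Q = 1.7e+05 rad/s; BW = Δω/(2π) = 2.706e+04 Hz.

(a) f₀ = 1.803e+04 Hz  (b) Q = 0.6665  (c) BW = 2.706e+04 Hz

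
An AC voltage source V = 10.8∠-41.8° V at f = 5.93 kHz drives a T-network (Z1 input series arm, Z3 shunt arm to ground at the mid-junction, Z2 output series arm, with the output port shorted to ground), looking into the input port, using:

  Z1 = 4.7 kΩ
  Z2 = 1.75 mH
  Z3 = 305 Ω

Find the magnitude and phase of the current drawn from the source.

Step 1 — Angular frequency: ω = 2π·f = 2π·5930 = 3.726e+04 rad/s.
Step 2 — Component impedances:
  Z1: Z = R = 4700 Ω
  Z2: Z = jωL = j·3.726e+04·0.00175 = 0 + j65.2 Ω
  Z3: Z = R = 305 Ω
Step 3 — With the output port shorted to ground, the output series arm Z2 runs from the junction to ground; the shunt arm Z3 also runs from the junction to ground. They appear in parallel: Z3 || Z2 = 13.33 + j62.35 Ω.
Step 4 — Series with input arm Z1: Z_in = Z1 + (Z3 || Z2) = 4713 + j62.35 Ω = 4714∠0.8° Ω.
Step 5 — Source phasor: V = 10.8∠-41.8° V = 8.051 - j7.199 V.
Step 6 — Ohm's law: I = V / Z_total = (8.051 - j7.199) / (4713 + j62.35) = 0.001688 - j0.00155 A.
Step 7 — Convert to polar: |I| = 0.002291 A, ∠I = -42.6°.

I = 0.002291∠-42.6° A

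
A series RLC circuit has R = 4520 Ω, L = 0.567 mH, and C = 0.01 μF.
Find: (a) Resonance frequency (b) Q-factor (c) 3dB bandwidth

Step 1 — Resonance: ω₀ = 1/√(LC) = 1/√(0.000567·1e-08) = 4.2e+05 rad/s.
Step 2 — f₀ = ω₀/(2π) = 6.684e+04 Hz.
Step 3 — Series Q: Q = ω₀L/R = 4.2e+05·0.000567/4520 = 0.05268.
Step 4 — Bandwidth: Δω = ω₀/Q = 7.972e+06 rad/s; BW = Δω/(2π) = 1.269e+06 Hz.

(a) f₀ = 6.684e+04 Hz  (b) Q = 0.05268  (c) BW = 1.269e+06 Hz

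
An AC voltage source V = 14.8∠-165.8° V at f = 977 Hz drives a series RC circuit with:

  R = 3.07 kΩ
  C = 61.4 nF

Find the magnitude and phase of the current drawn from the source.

Step 1 — Angular frequency: ω = 2π·f = 2π·977 = 6139 rad/s.
Step 2 — Component impedances:
  R: Z = R = 3070 Ω
  C: Z = 1/(jωC) = -j/(ω·C) = 0 - j2653 Ω
Step 3 — Series combination: Z_total = R + C = 3070 - j2653 Ω = 4058∠-40.8° Ω.
Step 4 — Source phasor: V = 14.8∠-165.8° V = -14.35 - j3.631 V.
Step 5 — Ohm's law: I = V / Z_total = (-14.35 - j3.631) / (3070 - j2653) = -0.00209 - j0.002989 A.
Step 6 — Convert to polar: |I| = 0.003647 A, ∠I = -125.0°.

I = 0.003647∠-125.0° A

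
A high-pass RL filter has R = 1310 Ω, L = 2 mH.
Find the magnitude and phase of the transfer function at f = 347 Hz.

Step 1 — Angular frequency: ω = 2π·347 = 2180 rad/s.
Step 2 — Transfer function: H(jω) = jωL/(R + jωL).
Step 3 — Numerator jωL = j·4.361; denominator R + jωL = 1310 + j4.361.
Step 4 — H = 1.108e-05 + j0.003329.
Step 5 — Magnitude: |H| = 0.003329 (-49.6 dB); phase: φ = 89.8°.

|H| = 0.003329 (-49.6 dB), φ = 89.8°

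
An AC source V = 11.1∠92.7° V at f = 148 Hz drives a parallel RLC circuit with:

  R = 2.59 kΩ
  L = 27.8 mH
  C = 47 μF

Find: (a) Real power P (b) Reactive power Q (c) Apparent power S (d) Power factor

Step 1 — Angular frequency: ω = 2π·f = 2π·148 = 929.9 rad/s.
Step 2 — Component impedances:
  R: Z = R = 2590 Ω
  L: Z = jωL = j·929.9·0.0278 = 0 + j25.85 Ω
  C: Z = 1/(jωC) = -j/(ω·C) = 0 - j22.88 Ω
Step 3 — Parallel combination: 1/Z_total = 1/R + 1/L + 1/C; Z_total = 15.21 - j197.9 Ω = 198.5∠-85.6° Ω.
Step 4 — Source phasor: V = 11.1∠92.7° V = -0.5229 + j11.09 V.
Step 5 — Current: I = V / Z = -0.0559 + j0.001654 A = 0.05592∠178.3° A.
Step 6 — Complex power: S = V·I* = 0.04757 - j0.6189 VA.
Step 7 — Real power: P = Re(S) = 0.04757 W.
Step 8 — Reactive power: Q = Im(S) = -0.6189 VAR.
Step 9 — Apparent power: |S| = 0.6208 VA.
Step 10 — Power factor: PF = P/|S| = 0.07663 (leading).

(a) P = 0.04757 W  (b) Q = -0.6189 VAR  (c) S = 0.6208 VA  (d) PF = 0.07663 (leading)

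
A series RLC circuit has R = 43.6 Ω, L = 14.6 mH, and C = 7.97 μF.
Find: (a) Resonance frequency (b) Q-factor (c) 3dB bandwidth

Step 1 — Resonance: ω₀ = 1/√(LC) = 1/√(0.0146·7.97e-06) = 2932 rad/s.
Step 2 — f₀ = ω₀/(2π) = 466.6 Hz.
Step 3 — Series Q: Q = ω₀L/R = 2932·0.0146/43.6 = 0.9817.
Step 4 — Bandwidth: Δω = ω₀/Q = 2986 rad/s; BW = Δω/(2π) = 475.3 Hz.

(a) f₀ = 466.6 Hz  (b) Q = 0.9817  (c) BW = 475.3 Hz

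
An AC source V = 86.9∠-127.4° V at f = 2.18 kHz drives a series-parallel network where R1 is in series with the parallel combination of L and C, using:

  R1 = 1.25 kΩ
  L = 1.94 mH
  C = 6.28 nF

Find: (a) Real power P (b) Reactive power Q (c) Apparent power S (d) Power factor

Step 1 — Angular frequency: ω = 2π·f = 2π·2180 = 1.37e+04 rad/s.
Step 2 — Component impedances:
  R1: Z = R = 1250 Ω
  L: Z = jωL = j·1.37e+04·0.00194 = 0 + j26.57 Ω
  C: Z = 1/(jωC) = -j/(ω·C) = 0 - j1.163e+04 Ω
Step 3 — Parallel branch: L || C = 1/(1/L + 1/C) = 0 + j26.63 Ω.
Step 4 — Series with R1: Z_total = R1 + (L || C) = 1250 + j26.63 Ω = 1250∠1.2° Ω.
Step 5 — Source phasor: V = 86.9∠-127.4° V = -52.78 - j69.03 V.
Step 6 — Current: I = V / Z = -0.04338 - j0.0543 A = 0.0695∠-128.6° A.
Step 7 — Complex power: S = V·I* = 6.039 + j0.1287 VA.
Step 8 — Real power: P = Re(S) = 6.039 W.
Step 9 — Reactive power: Q = Im(S) = 0.1287 VAR.
Step 10 — Apparent power: |S| = 6.04 VA.
Step 11 — Power factor: PF = P/|S| = 0.9998 (lagging).

(a) P = 6.039 W  (b) Q = 0.1287 VAR  (c) S = 6.04 VA  (d) PF = 0.9998 (lagging)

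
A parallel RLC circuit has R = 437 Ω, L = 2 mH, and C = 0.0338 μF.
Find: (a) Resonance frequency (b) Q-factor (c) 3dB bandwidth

Step 1 — Resonance: ω₀ = 1/√(LC) = 1/√(0.002·3.38e-08) = 1.216e+05 rad/s.
Step 2 — f₀ = ω₀/(2π) = 1.936e+04 Hz.
Step 3 — Parallel Q: Q = R/(ω₀L) = 437/(1.216e+05·0.002) = 1.796.
Step 4 — Bandwidth: Δω = ω₀/Q = 6.77e+04 rad/s; BW = Δω/(2π) = 1.078e+04 Hz.

(a) f₀ = 1.936e+04 Hz  (b) Q = 1.796  (c) BW = 1.078e+04 Hz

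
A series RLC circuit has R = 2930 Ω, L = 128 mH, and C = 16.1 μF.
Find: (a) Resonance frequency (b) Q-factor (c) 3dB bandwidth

Step 1 — Resonance: ω₀ = 1/√(LC) = 1/√(0.128·1.61e-05) = 696.6 rad/s.
Step 2 — f₀ = ω₀/(2π) = 110.9 Hz.
Step 3 — Series Q: Q = ω₀L/R = 696.6·0.128/2930 = 0.03043.
Step 4 — Bandwidth: Δω = ω₀/Q = 2.289e+04 rad/s; BW = Δω/(2π) = 3643 Hz.

(a) f₀ = 110.9 Hz  (b) Q = 0.03043  (c) BW = 3643 Hz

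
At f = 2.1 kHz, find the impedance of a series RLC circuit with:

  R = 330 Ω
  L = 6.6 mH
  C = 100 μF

Step 1 — Angular frequency: ω = 2π·f = 2π·2100 = 1.319e+04 rad/s.
Step 2 — Component impedances:
  R: Z = R = 330 Ω
  L: Z = jωL = j·1.319e+04·0.0066 = 0 + j87.08 Ω
  C: Z = 1/(jωC) = -j/(ω·C) = 0 - j0.7579 Ω
Step 3 — Series combination: Z_total = R + L + C = 330 + j86.33 Ω = 341.1∠14.7° Ω.

Z = 330 + j86.33 Ω = 341.1∠14.7° Ω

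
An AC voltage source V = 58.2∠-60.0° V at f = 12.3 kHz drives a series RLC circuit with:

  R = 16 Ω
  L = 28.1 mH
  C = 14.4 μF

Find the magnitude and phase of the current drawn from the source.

Step 1 — Angular frequency: ω = 2π·f = 2π·1.23e+04 = 7.728e+04 rad/s.
Step 2 — Component impedances:
  R: Z = R = 16 Ω
  L: Z = jωL = j·7.728e+04·0.0281 = 0 + j2172 Ω
  C: Z = 1/(jωC) = -j/(ω·C) = 0 - j0.8986 Ω
Step 3 — Series combination: Z_total = R + L + C = 16 + j2171 Ω = 2171∠89.6° Ω.
Step 4 — Source phasor: V = 58.2∠-60.0° V = 29.1 - j50.4 V.
Step 5 — Ohm's law: I = V / Z_total = (29.1 - j50.4) / (16 + j2171) = -0.02312 - j0.01358 A.
Step 6 — Convert to polar: |I| = 0.02681 A, ∠I = -149.6°.

I = 0.02681∠-149.6° A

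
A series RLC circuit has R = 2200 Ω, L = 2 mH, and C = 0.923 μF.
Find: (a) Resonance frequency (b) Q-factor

Step 1 — Resonance condition Im(Z)=0 gives ω₀ = 1/√(LC).
Step 2 — ω₀ = 1/√(0.002·9.23e-07) = 2.327e+04 rad/s.
Step 3 — f₀ = ω₀/(2π) = 3704 Hz.
Step 4 — Series Q: Q = ω₀L/R = 2.327e+04·0.002/2200 = 0.02116.

(a) f₀ = 3704 Hz  (b) Q = 0.02116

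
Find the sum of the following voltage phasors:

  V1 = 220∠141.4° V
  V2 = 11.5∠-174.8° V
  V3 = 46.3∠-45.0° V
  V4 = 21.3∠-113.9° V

Step 1 — Convert each phasor to rectangular form:
  V1 = 220·(cos(141.4°) + j·sin(141.4°)) = -171.9 + j137.3 V
  V2 = 11.5·(cos(-174.8°) + j·sin(-174.8°)) = -11.45 - j1.042 V
  V3 = 46.3·(cos(-45.0°) + j·sin(-45.0°)) = 32.74 - j32.74 V
  V4 = 21.3·(cos(-113.9°) + j·sin(-113.9°)) = -8.63 - j19.47 V
Step 2 — Sum components: V_total = -159.3 + j84 V.
Step 3 — Convert to polar: |V_total| = 180.1 V, ∠V_total = 152.2°.

V_total = 180.1∠152.2° V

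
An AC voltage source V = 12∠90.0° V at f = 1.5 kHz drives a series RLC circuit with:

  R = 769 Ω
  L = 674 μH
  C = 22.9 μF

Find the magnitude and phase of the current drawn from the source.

Step 1 — Angular frequency: ω = 2π·f = 2π·1500 = 9425 rad/s.
Step 2 — Component impedances:
  R: Z = R = 769 Ω
  L: Z = jωL = j·9425·0.000674 = 0 + j6.352 Ω
  C: Z = 1/(jωC) = -j/(ω·C) = 0 - j4.633 Ω
Step 3 — Series combination: Z_total = R + L + C = 769 + j1.719 Ω = 769∠0.1° Ω.
Step 4 — Source phasor: V = 12∠90.0° V = 0 + j12 V.
Step 5 — Ohm's law: I = V / Z_total = (0 + j12) / (769 + j1.719) = 3.488e-05 + j0.0156 A.
Step 6 — Convert to polar: |I| = 0.0156 A, ∠I = 89.9°.

I = 0.0156∠89.9° A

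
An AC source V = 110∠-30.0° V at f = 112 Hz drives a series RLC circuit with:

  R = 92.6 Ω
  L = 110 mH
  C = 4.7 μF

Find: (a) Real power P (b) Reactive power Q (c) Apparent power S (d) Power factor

Step 1 — Angular frequency: ω = 2π·f = 2π·112 = 703.7 rad/s.
Step 2 — Component impedances:
  R: Z = R = 92.6 Ω
  L: Z = jωL = j·703.7·0.11 = 0 + j77.41 Ω
  C: Z = 1/(jωC) = -j/(ω·C) = 0 - j302.3 Ω
Step 3 — Series combination: Z_total = R + L + C = 92.6 - j224.9 Ω = 243.3∠-67.6° Ω.
Step 4 — Source phasor: V = 110∠-30.0° V = 95.26 - j55 V.
Step 5 — Current: I = V / Z = 0.3582 + j0.2761 A = 0.4522∠37.6° A.
Step 6 — Complex power: S = V·I* = 18.94 - j46 VA.
Step 7 — Real power: P = Re(S) = 18.94 W.
Step 8 — Reactive power: Q = Im(S) = -46 VAR.
Step 9 — Apparent power: |S| = 49.74 VA.
Step 10 — Power factor: PF = P/|S| = 0.3807 (leading).

(a) P = 18.94 W  (b) Q = -46 VAR  (c) S = 49.74 VA  (d) PF = 0.3807 (leading)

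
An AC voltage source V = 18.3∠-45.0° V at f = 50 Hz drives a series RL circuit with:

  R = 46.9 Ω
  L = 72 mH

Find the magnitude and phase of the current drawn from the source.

Step 1 — Angular frequency: ω = 2π·f = 2π·50 = 314.2 rad/s.
Step 2 — Component impedances:
  R: Z = R = 46.9 Ω
  L: Z = jωL = j·314.2·0.072 = 0 + j22.62 Ω
Step 3 — Series combination: Z_total = R + L = 46.9 + j22.62 Ω = 52.07∠25.7° Ω.
Step 4 — Source phasor: V = 18.3∠-45.0° V = 12.94 - j12.94 V.
Step 5 — Ohm's law: I = V / Z_total = (12.94 - j12.94) / (46.9 + j22.62) = 0.1159 - j0.3318 A.
Step 6 — Convert to polar: |I| = 0.3515 A, ∠I = -70.7°.

I = 0.3515∠-70.7° A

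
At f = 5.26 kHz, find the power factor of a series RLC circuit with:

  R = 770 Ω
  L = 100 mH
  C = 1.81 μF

Step 1 — Angular frequency: ω = 2π·f = 2π·5260 = 3.305e+04 rad/s.
Step 2 — Component impedances:
  R: Z = R = 770 Ω
  L: Z = jωL = j·3.305e+04·0.1 = 0 + j3305 Ω
  C: Z = 1/(jωC) = -j/(ω·C) = 0 - j16.72 Ω
Step 3 — Series combination: Z_total = R + L + C = 770 + j3288 Ω = 3377∠76.8° Ω.
Step 4 — Power factor: PF = cos(φ) = Re(Z)/|Z| = 770/3377 = 0.228.
Step 5 — Type: Im(Z) = 3288 ⇒ lagging (phase φ = 76.8°).

PF = 0.228 (lagging, φ = 76.8°)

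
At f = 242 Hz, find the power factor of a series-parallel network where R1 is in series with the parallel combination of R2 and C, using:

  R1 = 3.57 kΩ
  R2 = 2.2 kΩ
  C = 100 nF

Step 1 — Angular frequency: ω = 2π·f = 2π·242 = 1521 rad/s.
Step 2 — Component impedances:
  R1: Z = R = 3570 Ω
  R2: Z = R = 2200 Ω
  C: Z = 1/(jωC) = -j/(ω·C) = 0 - j6577 Ω
Step 3 — Parallel branch: R2 || C = 1/(1/R2 + 1/C) = 1979 - j661.9 Ω.
Step 4 — Series with R1: Z_total = R1 + (R2 || C) = 5549 - j661.9 Ω = 5588∠-6.8° Ω.
Step 5 — Power factor: PF = cos(φ) = Re(Z)/|Z| = 5549/5588 = 0.993.
Step 6 — Type: Im(Z) = -661.9 ⇒ leading (phase φ = -6.8°).

PF = 0.993 (leading, φ = -6.8°)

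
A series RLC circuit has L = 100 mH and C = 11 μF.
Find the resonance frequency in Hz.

Step 1 — Resonance condition Im(Z)=0 gives ω₀ = 1/√(LC).
Step 2 — ω₀ = 1/√(0.1·1.1e-05) = 953.5 rad/s.
Step 3 — f₀ = ω₀/(2π) = 151.7 Hz.

f₀ = 151.7 Hz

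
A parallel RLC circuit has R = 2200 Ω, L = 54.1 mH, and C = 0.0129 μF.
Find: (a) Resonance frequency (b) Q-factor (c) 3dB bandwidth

Step 1 — Resonance: ω₀ = 1/√(LC) = 1/√(0.0541·1.29e-08) = 3.785e+04 rad/s.
Step 2 — f₀ = ω₀/(2π) = 6025 Hz.
Step 3 — Parallel Q: Q = R/(ω₀L) = 2200/(3.785e+04·0.0541) = 1.074.
Step 4 — Bandwidth: Δω = ω₀/Q = 3.524e+04 rad/s; BW = Δω/(2π) = 5608 Hz.

(a) f₀ = 6025 Hz  (b) Q = 1.074  (c) BW = 5608 Hz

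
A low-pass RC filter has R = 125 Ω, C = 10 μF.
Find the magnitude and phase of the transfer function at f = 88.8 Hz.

Step 1 — Angular frequency: ω = 2π·88.8 = 557.9 rad/s.
Step 2 — Transfer function: H(jω) = 1/(1 + jωRC).
Step 3 — Denominator: 1 + jωRC = 1 + j·557.9·125·1e-05 = 1 + j0.6974.
Step 4 — H = 0.6728 - j0.4692.
Step 5 — Magnitude: |H| = 0.8202 (-1.7 dB); phase: φ = -34.9°.

|H| = 0.8202 (-1.7 dB), φ = -34.9°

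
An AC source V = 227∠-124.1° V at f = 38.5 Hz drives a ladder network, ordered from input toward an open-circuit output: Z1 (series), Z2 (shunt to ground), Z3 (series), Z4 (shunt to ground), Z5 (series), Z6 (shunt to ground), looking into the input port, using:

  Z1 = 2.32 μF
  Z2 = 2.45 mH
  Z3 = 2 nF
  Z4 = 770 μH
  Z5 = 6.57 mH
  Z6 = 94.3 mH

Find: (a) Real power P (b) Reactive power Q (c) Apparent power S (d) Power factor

Step 1 — Angular frequency: ω = 2π·f = 2π·38.5 = 241.9 rad/s.
Step 2 — Component impedances:
  Z1: Z = 1/(jωC) = -j/(ω·C) = 0 - j1782 Ω
  Z2: Z = jωL = j·241.9·0.00245 = 0 + j0.5927 Ω
  Z3: Z = 1/(jωC) = -j/(ω·C) = 0 - j2.067e+06 Ω
  Z4: Z = jωL = j·241.9·0.00077 = 0 + j0.1863 Ω
  Z5: Z = jωL = j·241.9·0.00657 = 0 + j1.589 Ω
  Z6: Z = jωL = j·241.9·0.0943 = 0 + j22.81 Ω
Step 3 — Ladder network (open output): work backward from the far end, alternating series and parallel combinations. Z_in = 0 - j1781 Ω = 1781∠-90.0° Ω.
Step 4 — Source phasor: V = 227∠-124.1° V = -127.3 - j188 V.
Step 5 — Current: I = V / Z = 0.1055 - j0.07145 A = 0.1274∠-34.1° A.
Step 6 — Complex power: S = V·I* = 0 - j28.93 VA.
Step 7 — Real power: P = Re(S) = 0 W.
Step 8 — Reactive power: Q = Im(S) = -28.93 VAR.
Step 9 — Apparent power: |S| = 28.93 VA.
Step 10 — Power factor: PF = P/|S| = 0 (leading).

(a) P = 0 W  (b) Q = -28.93 VAR  (c) S = 28.93 VA  (d) PF = 0 (leading)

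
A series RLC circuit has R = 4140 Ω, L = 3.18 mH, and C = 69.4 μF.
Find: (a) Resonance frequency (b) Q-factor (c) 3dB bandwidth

Step 1 — Resonance: ω₀ = 1/√(LC) = 1/√(0.00318·6.94e-05) = 2129 rad/s.
Step 2 — f₀ = ω₀/(2π) = 338.8 Hz.
Step 3 — Series Q: Q = ω₀L/R = 2129·0.00318/4140 = 0.001635.
Step 4 — Bandwidth: Δω = ω₀/Q = 1.302e+06 rad/s; BW = Δω/(2π) = 2.072e+05 Hz.

(a) f₀ = 338.8 Hz  (b) Q = 0.001635  (c) BW = 2.072e+05 Hz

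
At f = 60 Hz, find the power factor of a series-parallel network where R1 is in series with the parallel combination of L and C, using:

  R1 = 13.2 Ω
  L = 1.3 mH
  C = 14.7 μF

Step 1 — Angular frequency: ω = 2π·f = 2π·60 = 377 rad/s.
Step 2 — Component impedances:
  R1: Z = R = 13.2 Ω
  L: Z = jωL = j·377·0.0013 = 0 + j0.4901 Ω
  C: Z = 1/(jωC) = -j/(ω·C) = 0 - j180.4 Ω
Step 3 — Parallel branch: L || C = 1/(1/L + 1/C) = 0 + j0.4914 Ω.
Step 4 — Series with R1: Z_total = R1 + (L || C) = 13.2 + j0.4914 Ω = 13.21∠2.1° Ω.
Step 5 — Power factor: PF = cos(φ) = Re(Z)/|Z| = 13.2/13.209 = 0.9993.
Step 6 — Type: Im(Z) = 0.4914 ⇒ lagging (phase φ = 2.1°).

PF = 0.9993 (lagging, φ = 2.1°)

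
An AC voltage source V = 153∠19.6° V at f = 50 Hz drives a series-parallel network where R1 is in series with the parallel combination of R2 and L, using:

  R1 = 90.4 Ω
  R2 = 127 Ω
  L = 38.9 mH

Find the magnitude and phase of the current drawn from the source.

Step 1 — Angular frequency: ω = 2π·f = 2π·50 = 314.2 rad/s.
Step 2 — Component impedances:
  R1: Z = R = 90.4 Ω
  R2: Z = R = 127 Ω
  L: Z = jωL = j·314.2·0.0389 = 0 + j12.22 Ω
Step 3 — Parallel branch: R2 || L = 1/(1/R2 + 1/L) = 1.165 + j12.11 Ω.
Step 4 — Series with R1: Z_total = R1 + (R2 || L) = 91.57 + j12.11 Ω = 92.36∠7.5° Ω.
Step 5 — Source phasor: V = 153∠19.6° V = 144.1 + j51.32 V.
Step 6 — Ohm's law: I = V / Z_total = (144.1 + j51.32) / (91.57 + j12.11) = 1.62 + j0.3463 A.
Step 7 — Convert to polar: |I| = 1.657 A, ∠I = 12.1°.

I = 1.657∠12.1° A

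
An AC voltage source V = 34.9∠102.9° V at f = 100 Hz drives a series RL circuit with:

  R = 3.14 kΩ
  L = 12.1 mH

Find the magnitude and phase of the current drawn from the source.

Step 1 — Angular frequency: ω = 2π·f = 2π·100 = 628.3 rad/s.
Step 2 — Component impedances:
  R: Z = R = 3140 Ω
  L: Z = jωL = j·628.3·0.0121 = 0 + j7.603 Ω
Step 3 — Series combination: Z_total = R + L = 3140 + j7.603 Ω = 3140∠0.1° Ω.
Step 4 — Source phasor: V = 34.9∠102.9° V = -7.791 + j34.02 V.
Step 5 — Ohm's law: I = V / Z_total = (-7.791 + j34.02) / (3140 + j7.603) = -0.002455 + j0.01084 A.
Step 6 — Convert to polar: |I| = 0.01111 A, ∠I = 102.8°.

I = 0.01111∠102.8° A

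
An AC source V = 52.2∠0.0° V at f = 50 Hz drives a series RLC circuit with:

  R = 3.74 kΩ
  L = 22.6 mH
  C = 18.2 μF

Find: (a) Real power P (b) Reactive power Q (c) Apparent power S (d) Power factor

Step 1 — Angular frequency: ω = 2π·f = 2π·50 = 314.2 rad/s.
Step 2 — Component impedances:
  R: Z = R = 3740 Ω
  L: Z = jωL = j·314.2·0.0226 = 0 + j7.1 Ω
  C: Z = 1/(jωC) = -j/(ω·C) = 0 - j174.9 Ω
Step 3 — Series combination: Z_total = R + L + C = 3740 - j167.8 Ω = 3744∠-2.6° Ω.
Step 4 — Source phasor: V = 52.2∠0.0° V = 52.2 V.
Step 5 — Current: I = V / Z = 0.01393 + j0.0006249 A = 0.01394∠2.6° A.
Step 6 — Complex power: S = V·I* = 0.7271 - j0.03262 VA.
Step 7 — Real power: P = Re(S) = 0.7271 W.
Step 8 — Reactive power: Q = Im(S) = -0.03262 VAR.
Step 9 — Apparent power: |S| = 0.7278 VA.
Step 10 — Power factor: PF = P/|S| = 0.999 (leading).

(a) P = 0.7271 W  (b) Q = -0.03262 VAR  (c) S = 0.7278 VA  (d) PF = 0.999 (leading)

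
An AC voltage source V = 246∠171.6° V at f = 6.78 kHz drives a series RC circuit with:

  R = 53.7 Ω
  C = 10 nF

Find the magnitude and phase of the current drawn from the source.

Step 1 — Angular frequency: ω = 2π·f = 2π·6780 = 4.26e+04 rad/s.
Step 2 — Component impedances:
  R: Z = R = 53.7 Ω
  C: Z = 1/(jωC) = -j/(ω·C) = 0 - j2347 Ω
Step 3 — Series combination: Z_total = R + C = 53.7 - j2347 Ω = 2348∠-88.7° Ω.
Step 4 — Source phasor: V = 246∠171.6° V = -243.4 + j35.94 V.
Step 5 — Ohm's law: I = V / Z_total = (-243.4 + j35.94) / (53.7 - j2347) = -0.01767 - j0.1033 A.
Step 6 — Convert to polar: |I| = 0.1048 A, ∠I = -99.7°.

I = 0.1048∠-99.7° A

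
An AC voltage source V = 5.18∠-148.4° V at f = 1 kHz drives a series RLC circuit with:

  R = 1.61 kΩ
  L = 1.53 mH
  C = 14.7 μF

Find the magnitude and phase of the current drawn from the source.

Step 1 — Angular frequency: ω = 2π·f = 2π·1000 = 6283 rad/s.
Step 2 — Component impedances:
  R: Z = R = 1610 Ω
  L: Z = jωL = j·6283·0.00153 = 0 + j9.613 Ω
  C: Z = 1/(jωC) = -j/(ω·C) = 0 - j10.83 Ω
Step 3 — Series combination: Z_total = R + L + C = 1610 - j1.214 Ω = 1610∠-0.0° Ω.
Step 4 — Source phasor: V = 5.18∠-148.4° V = -4.412 - j2.714 V.
Step 5 — Ohm's law: I = V / Z_total = (-4.412 - j2.714) / (1610 - j1.214) = -0.002739 - j0.001688 A.
Step 6 — Convert to polar: |I| = 0.003217 A, ∠I = -148.4°.

I = 0.003217∠-148.4° A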